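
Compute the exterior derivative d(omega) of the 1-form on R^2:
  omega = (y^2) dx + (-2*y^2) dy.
d(omega) = (-2*y) dx ∧ dy

For a 1-form omega = sum_i f_i dx_i, the exterior derivative is
  d(omega) = sum_{i < j} (∂f_j/∂x_i - ∂f_i/∂x_j) dx_i ∧ dx_j.
  coefficient of dx ∧ dy: ∂f_2/∂x - ∂f_1/∂y = ∂(-2*y^2)/∂x - ∂(y^2)/∂y = -2*y
Assembling: d(omega) = (-2*y) dx ∧ dy.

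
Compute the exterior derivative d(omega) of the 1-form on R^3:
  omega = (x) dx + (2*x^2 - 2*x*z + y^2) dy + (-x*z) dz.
d(omega) = (4*x - 2*z) dx ∧ dy + (-z) dx ∧ dz + (2*x) dy ∧ dz

For a 1-form omega = sum_i f_i dx_i, the exterior derivative is
  d(omega) = sum_{i < j} (∂f_j/∂x_i - ∂f_i/∂x_j) dx_i ∧ dx_j.
  coefficient of dx ∧ dy: ∂f_2/∂x - ∂f_1/∂y = ∂(2*x^2 - 2*x*z + y^2)/∂x - ∂(x)/∂y = 4*x - 2*z
  coefficient of dx ∧ dz: ∂f_3/∂x - ∂f_1/∂z = ∂(-x*z)/∂x - ∂(x)/∂z = -z
  coefficient of dy ∧ dz: ∂f_3/∂y - ∂f_2/∂z = ∂(-x*z)/∂y - ∂(2*x^2 - 2*x*z + y^2)/∂z = 2*x
Assembling: d(omega) = (4*x - 2*z) dx ∧ dy + (-z) dx ∧ dz + (2*x) dy ∧ dz.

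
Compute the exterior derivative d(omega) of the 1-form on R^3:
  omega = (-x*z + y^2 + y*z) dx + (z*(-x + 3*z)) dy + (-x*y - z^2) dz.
d(omega) = (-2*y - 2*z) dx ∧ dy + (x - 2*y) dx ∧ dz + (-6*z) dy ∧ dz

For a 1-form omega = sum_i f_i dx_i, the exterior derivative is
  d(omega) = sum_{i < j} (∂f_j/∂x_i - ∂f_i/∂x_j) dx_i ∧ dx_j.
  coefficient of dx ∧ dy: ∂f_2/∂x - ∂f_1/∂y = ∂(z*(-x + 3*z))/∂x - ∂(-x*z + y^2 + y*z)/∂y = -2*y - 2*z
  coefficient of dx ∧ dz: ∂f_3/∂x - ∂f_1/∂z = ∂(-x*y - z^2)/∂x - ∂(-x*z + y^2 + y*z)/∂z = x - 2*y
  coefficient of dy ∧ dz: ∂f_3/∂y - ∂f_2/∂z = ∂(-x*y - z^2)/∂y - ∂(z*(-x + 3*z))/∂z = -6*z
Assembling: d(omega) = (-2*y - 2*z) dx ∧ dy + (x - 2*y) dx ∧ dz + (-6*z) dy ∧ dz.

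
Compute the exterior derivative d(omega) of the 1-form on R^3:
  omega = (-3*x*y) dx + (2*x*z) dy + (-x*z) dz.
d(omega) = (3*x + 2*z) dx ∧ dy + (-z) dx ∧ dz + (-2*x) dy ∧ dz

For a 1-form omega = sum_i f_i dx_i, the exterior derivative is
  d(omega) = sum_{i < j} (∂f_j/∂x_i - ∂f_i/∂x_j) dx_i ∧ dx_j.
  coefficient of dx ∧ dy: ∂f_2/∂x - ∂f_1/∂y = ∂(2*x*z)/∂x - ∂(-3*x*y)/∂y = 3*x + 2*z
  coefficient of dx ∧ dz: ∂f_3/∂x - ∂f_1/∂z = ∂(-x*z)/∂x - ∂(-3*x*y)/∂z = -z
  coefficient of dy ∧ dz: ∂f_3/∂y - ∂f_2/∂z = ∂(-x*z)/∂y - ∂(2*x*z)/∂z = -2*x
Assembling: d(omega) = (3*x + 2*z) dx ∧ dy + (-z) dx ∧ dz + (-2*x) dy ∧ dz.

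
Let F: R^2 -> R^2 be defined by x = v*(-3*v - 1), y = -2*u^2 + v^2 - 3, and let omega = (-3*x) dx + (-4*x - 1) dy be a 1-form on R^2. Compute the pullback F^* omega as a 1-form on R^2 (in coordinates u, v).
F^* omega = (4*u*(-12*v^2 - 4*v + 1)) du + (v*(-30*v^2 - 19*v - 5)) dv

Using F^*(f dg) = (f ∘ F) d(g ∘ F), substitute each coordinate x_i by F_i(u, v) in f_i, and replace dx_i by d F_i = (∂F_i/∂u) du + (∂F_i/∂v) dv.
  For the x component: f_1(F) = 3*v*(3*v + 1); d F_1 = (0) du + (-6*v - 1) dv
  For the y component: f_2(F) = 12*v^2 + 4*v - 1; d F_2 = (-4*u) du + (2*v) dv
Combining and collecting du, dv coefficients:
  coeff of du: 4*u*(-12*v^2 - 4*v + 1)
  coeff of dv: v*(-30*v^2 - 19*v - 5)
F^* omega = (4*u*(-12*v^2 - 4*v + 1)) du + (v*(-30*v^2 - 19*v - 5)) dv.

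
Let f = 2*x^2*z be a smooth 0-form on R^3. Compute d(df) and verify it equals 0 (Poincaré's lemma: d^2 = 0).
d(df) = 0

Step 1: df = sum_i (∂f/∂x_i) dx_i = (4*x*z) dx + (0) dy + (2*x^2) dz.
Step 2: Apply d again. Using the 1-form formula, the coefficient of dx ∧ dy in d(df) is ∂^2 f/∂x ∂y - ∂^2 f/∂y ∂x = (0) - (0) = 0 (equality of mixed partials for smooth f).
Similarly for dx ∧ dz and dy ∧ dz — all coefficients vanish. So d(df) = 0.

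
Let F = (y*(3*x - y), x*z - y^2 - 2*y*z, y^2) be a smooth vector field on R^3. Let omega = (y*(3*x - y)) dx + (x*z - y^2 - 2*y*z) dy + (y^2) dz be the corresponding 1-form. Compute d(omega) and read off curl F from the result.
d(omega) = (-x + 4*y) dy ∧ dz + (0) dz ∧ dx + (-3*x + 2*y + z) dx ∧ dy; curl F = (-x + 4*y, 0, -3*x + 2*y + z)

d omega = sum_{i<j} (∂f_j/∂x_i - ∂f_i/∂x_j) dx_i ∧ dx_j. Under the identification (dy ∧ dz, dz ∧ dx, dx ∧ dy) ↔ (e_x, e_y, e_z), the coefficients are exactly the components of curl F. Compute:
  ∂R/∂y - ∂Q/∂z = (2*y) - (x - 2*y) = -x + 4*y
  ∂P/∂z - ∂R/∂x = (0) - (0) = 0
  ∂Q/∂x - ∂P/∂y = (z) - (3*x - 2*y) = -3*x + 2*y + z.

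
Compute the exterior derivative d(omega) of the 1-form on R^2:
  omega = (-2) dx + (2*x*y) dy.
d(omega) = (2*y) dx ∧ dy

For a 1-form omega = sum_i f_i dx_i, the exterior derivative is
  d(omega) = sum_{i < j} (∂f_j/∂x_i - ∂f_i/∂x_j) dx_i ∧ dx_j.
  coefficient of dx ∧ dy: ∂f_2/∂x - ∂f_1/∂y = ∂(2*x*y)/∂x - ∂(-2)/∂y = 2*y
Assembling: d(omega) = (2*y) dx ∧ dy.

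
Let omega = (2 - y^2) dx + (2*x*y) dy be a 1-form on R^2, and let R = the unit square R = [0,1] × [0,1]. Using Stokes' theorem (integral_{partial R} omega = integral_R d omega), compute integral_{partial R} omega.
integral_(partial R) omega = 2

Stokes: integral_partial_R omega = integral_R d omega with d omega = (∂Q/∂x - ∂P/∂y) dx ∧ dy.
  ∂Q/∂x = 2*y
  ∂P/∂y = -2*y
  integrand = ∂Q/∂x - ∂P/∂y = 4*y.
Integrating over R: integral_0^1 integral_0^1 (4*y) dx dy = 2.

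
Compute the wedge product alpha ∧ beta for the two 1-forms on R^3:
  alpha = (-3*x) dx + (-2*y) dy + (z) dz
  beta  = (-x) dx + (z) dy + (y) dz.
alpha ∧ beta = (-x*(2*y + 3*z)) dx ∧ dy + (x*(-3*y + z)) dx ∧ dz + (-2*y^2 - z^2) dy ∧ dz

Distribute the wedge, using dx_i ∧ dx_j = -dx_j ∧ dx_i and dx_i ∧ dx_i = 0. For each pair (i, j) with i < j, the coefficient of dx_i ∧ dx_j in alpha ∧ beta is (alpha_i * beta_j - alpha_j * beta_i). Collecting: alpha ∧ beta = (-x*(2*y + 3*z)) dx ∧ dy + (x*(-3*y + z)) dx ∧ dz + (-2*y^2 - z^2) dy ∧ dz.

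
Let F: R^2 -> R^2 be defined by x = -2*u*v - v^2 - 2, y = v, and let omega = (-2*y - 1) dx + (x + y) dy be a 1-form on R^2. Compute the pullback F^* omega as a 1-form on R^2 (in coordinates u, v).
F^* omega = (2*v*(2*v + 1)) du + (2*u*v + 2*u + 3*v^2 + 3*v - 2) dv

Using F^*(f dg) = (f ∘ F) d(g ∘ F), substitute each coordinate x_i by F_i(u, v) in f_i, and replace dx_i by d F_i = (∂F_i/∂u) du + (∂F_i/∂v) dv.
  For the x component: f_1(F) = -2*v - 1; d F_1 = (-2*v) du + (-2*u - 2*v) dv
  For the y component: f_2(F) = -2*u*v - v^2 + v - 2; d F_2 = (0) du + (1) dv
Combining and collecting du, dv coefficients:
  coeff of du: 2*v*(2*v + 1)
  coeff of dv: 2*u*v + 2*u + 3*v^2 + 3*v - 2
F^* omega = (2*v*(2*v + 1)) du + (2*u*v + 2*u + 3*v^2 + 3*v - 2) dv.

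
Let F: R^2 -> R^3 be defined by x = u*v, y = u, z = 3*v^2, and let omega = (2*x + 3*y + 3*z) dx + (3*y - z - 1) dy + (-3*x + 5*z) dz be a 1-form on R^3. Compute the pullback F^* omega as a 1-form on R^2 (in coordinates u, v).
F^* omega = (2*u*v^2 + 3*u*v + 3*u + 9*v^3 - 3*v^2 - 1) du + (2*u^2*v + 3*u^2 - 9*u*v^2 + 90*v^3) dv

Using F^*(f dg) = (f ∘ F) d(g ∘ F), substitute each coordinate x_i by F_i(u, v) in f_i, and replace dx_i by d F_i = (∂F_i/∂u) du + (∂F_i/∂v) dv.
  For the x component: f_1(F) = 2*u*v + 3*u + 9*v^2; d F_1 = (v) du + (u) dv
  For the y component: f_2(F) = 3*u - 3*v^2 - 1; d F_2 = (1) du + (0) dv
  For the z component: f_3(F) = 3*v*(-u + 5*v); d F_3 = (0) du + (6*v) dv
Combining and collecting du, dv coefficients:
  coeff of du: 2*u*v^2 + 3*u*v + 3*u + 9*v^3 - 3*v^2 - 1
  coeff of dv: 2*u^2*v + 3*u^2 - 9*u*v^2 + 90*v^3
F^* omega = (2*u*v^2 + 3*u*v + 3*u + 9*v^3 - 3*v^2 - 1) du + (2*u^2*v + 3*u^2 - 9*u*v^2 + 90*v^3) dv.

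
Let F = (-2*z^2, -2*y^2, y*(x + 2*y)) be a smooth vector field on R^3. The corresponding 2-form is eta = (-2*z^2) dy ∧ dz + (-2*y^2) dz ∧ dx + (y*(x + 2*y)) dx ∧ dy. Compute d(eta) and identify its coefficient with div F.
d(eta) = (-4*y) dx ∧ dy ∧ dz; div F = -4*y

For a 2-form in R^3 of the form above, applying d gives a 3-form with coefficient ∂P/∂x + ∂Q/∂y + ∂R/∂z:
  ∂P/∂x = 0
  ∂Q/∂y = -4*y
  ∂R/∂z = 0
Sum = -4*y, which is exactly div F.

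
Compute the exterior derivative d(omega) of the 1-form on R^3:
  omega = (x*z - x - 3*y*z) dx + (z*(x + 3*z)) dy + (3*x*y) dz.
d(omega) = (4*z) dx ∧ dy + (-x + 6*y) dx ∧ dz + (2*x - 6*z) dy ∧ dz

For a 1-form omega = sum_i f_i dx_i, the exterior derivative is
  d(omega) = sum_{i < j} (∂f_j/∂x_i - ∂f_i/∂x_j) dx_i ∧ dx_j.
  coefficient of dx ∧ dy: ∂f_2/∂x - ∂f_1/∂y = ∂(z*(x + 3*z))/∂x - ∂(x*z - x - 3*y*z)/∂y = 4*z
  coefficient of dx ∧ dz: ∂f_3/∂x - ∂f_1/∂z = ∂(3*x*y)/∂x - ∂(x*z - x - 3*y*z)/∂z = -x + 6*y
  coefficient of dy ∧ dz: ∂f_3/∂y - ∂f_2/∂z = ∂(3*x*y)/∂y - ∂(z*(x + 3*z))/∂z = 2*x - 6*z
Assembling: d(omega) = (4*z) dx ∧ dy + (-x + 6*y) dx ∧ dz + (2*x - 6*z) dy ∧ dz.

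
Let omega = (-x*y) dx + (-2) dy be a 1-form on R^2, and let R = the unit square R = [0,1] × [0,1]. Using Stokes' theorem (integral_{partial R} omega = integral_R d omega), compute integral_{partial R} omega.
integral_(partial R) omega = 1/2

Stokes: integral_partial_R omega = integral_R d omega with d omega = (∂Q/∂x - ∂P/∂y) dx ∧ dy.
  ∂Q/∂x = 0
  ∂P/∂y = -x
  integrand = ∂Q/∂x - ∂P/∂y = x.
Integrating over R: integral_0^1 integral_0^1 (x) dx dy = 1/2.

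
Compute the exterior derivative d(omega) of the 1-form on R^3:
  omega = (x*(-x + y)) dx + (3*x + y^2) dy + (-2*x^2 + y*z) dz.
d(omega) = (3 - x) dx ∧ dy + (-4*x) dx ∧ dz + (z) dy ∧ dz

For a 1-form omega = sum_i f_i dx_i, the exterior derivative is
  d(omega) = sum_{i < j} (∂f_j/∂x_i - ∂f_i/∂x_j) dx_i ∧ dx_j.
  coefficient of dx ∧ dy: ∂f_2/∂x - ∂f_1/∂y = ∂(3*x + y^2)/∂x - ∂(x*(-x + y))/∂y = 3 - x
  coefficient of dx ∧ dz: ∂f_3/∂x - ∂f_1/∂z = ∂(-2*x^2 + y*z)/∂x - ∂(x*(-x + y))/∂z = -4*x
  coefficient of dy ∧ dz: ∂f_3/∂y - ∂f_2/∂z = ∂(-2*x^2 + y*z)/∂y - ∂(3*x + y^2)/∂z = z
Assembling: d(omega) = (3 - x) dx ∧ dy + (-4*x) dx ∧ dz + (z) dy ∧ dz.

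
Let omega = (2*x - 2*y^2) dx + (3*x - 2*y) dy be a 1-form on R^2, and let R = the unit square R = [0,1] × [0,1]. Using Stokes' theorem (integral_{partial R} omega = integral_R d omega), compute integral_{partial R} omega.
integral_(partial R) omega = 5

Stokes: integral_partial_R omega = integral_R d omega with d omega = (∂Q/∂x - ∂P/∂y) dx ∧ dy.
  ∂Q/∂x = 3
  ∂P/∂y = -4*y
  integrand = ∂Q/∂x - ∂P/∂y = 4*y + 3.
Integrating over R: integral_0^1 integral_0^1 (4*y + 3) dx dy = 5.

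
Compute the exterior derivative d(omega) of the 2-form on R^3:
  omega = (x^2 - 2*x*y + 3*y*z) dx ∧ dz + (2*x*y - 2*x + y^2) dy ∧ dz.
d(omega) = (2*x + 2*y - 3*z - 2) dx ∧ dy ∧ dz

For a 2-form omega = sum_{i<j} g_{ij} dx_i ∧ dx_j, the exterior derivative is
  d(omega) = sum_{i<j} d(g_{ij}) ∧ dx_i ∧ dx_j = sum_{i<j, k} (∂g_{ij}/∂x_k) dx_k ∧ dx_i ∧ dx_j.
Expand each term, using dx_k ∧ dx_i ∧ dx_j = sgn(permutation) dx_{(a)} ∧ dx_{(b)} ∧ dx_{(c)} with (a < b < c) sorted:
  d(x^2 - 2*x*y + 3*y*z) includes (∂/∂y)(x^2 - 2*x*y + 3*y*z) dy = (-2*x + 3*z) dy, which multiplied by dx ∧ dz gives (2*x - 3*z) dx ∧ dy ∧ dz
  d(2*x*y - 2*x + y^2) includes (∂/∂x)(2*x*y - 2*x + y^2) dx = (2*y - 2) dx, which multiplied by dy ∧ dz gives (2*y - 2) dx ∧ dy ∧ dz
Collecting like 3-forms: d(omega) = (2*x + 2*y - 3*z - 2) dx ∧ dy ∧ dz.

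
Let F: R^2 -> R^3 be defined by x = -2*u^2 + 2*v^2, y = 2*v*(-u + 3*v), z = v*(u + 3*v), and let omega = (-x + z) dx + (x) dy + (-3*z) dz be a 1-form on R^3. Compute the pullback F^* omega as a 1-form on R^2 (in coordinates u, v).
F^* omega = (-8*u^3 - 7*u*v^2 - 13*v^3) du + (4*u^3 - 19*u^2*v - 27*u*v^2 - 26*v^3) dv

Using F^*(f dg) = (f ∘ F) d(g ∘ F), substitute each coordinate x_i by F_i(u, v) in f_i, and replace dx_i by d F_i = (∂F_i/∂u) du + (∂F_i/∂v) dv.
  For the x component: f_1(F) = 2*u^2 + u*v + v^2; d F_1 = (-4*u) du + (4*v) dv
  For the y component: f_2(F) = -2*u^2 + 2*v^2; d F_2 = (-2*v) du + (-2*u + 12*v) dv
  For the z component: f_3(F) = 3*v*(-u - 3*v); d F_3 = (v) du + (u + 6*v) dv
Combining and collecting du, dv coefficients:
  coeff of du: -8*u^3 - 7*u*v^2 - 13*v^3
  coeff of dv: 4*u^3 - 19*u^2*v - 27*u*v^2 - 26*v^3
F^* omega = (-8*u^3 - 7*u*v^2 - 13*v^3) du + (4*u^3 - 19*u^2*v - 27*u*v^2 - 26*v^3) dv.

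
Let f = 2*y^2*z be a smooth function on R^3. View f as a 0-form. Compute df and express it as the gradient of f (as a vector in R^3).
df = (0) dx + (4*y*z) dy + (2*y^2) dz; grad f = (0, 4*y*z, 2*y^2)

For a 0-form f, d f = (∂f/∂x) dx + (∂f/∂y) dy + (∂f/∂z) dz. The components of the vector representation are exactly the entries of grad f in Cartesian coordinates:
  ∂f/∂x = 0
  ∂f/∂y = 4*y*z
  ∂f/∂z = 2*y^2.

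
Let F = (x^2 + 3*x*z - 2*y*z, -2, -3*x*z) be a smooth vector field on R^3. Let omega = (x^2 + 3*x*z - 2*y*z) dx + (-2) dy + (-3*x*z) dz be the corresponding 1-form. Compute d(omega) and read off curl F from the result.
d(omega) = (0) dy ∧ dz + (3*x - 2*y + 3*z) dz ∧ dx + (2*z) dx ∧ dy; curl F = (0, 3*x - 2*y + 3*z, 2*z)

d omega = sum_{i<j} (∂f_j/∂x_i - ∂f_i/∂x_j) dx_i ∧ dx_j. Under the identification (dy ∧ dz, dz ∧ dx, dx ∧ dy) ↔ (e_x, e_y, e_z), the coefficients are exactly the components of curl F. Compute:
  ∂R/∂y - ∂Q/∂z = (0) - (0) = 0
  ∂P/∂z - ∂R/∂x = (3*x - 2*y) - (-3*z) = 3*x - 2*y + 3*z
  ∂Q/∂x - ∂P/∂y = (0) - (-2*z) = 2*z.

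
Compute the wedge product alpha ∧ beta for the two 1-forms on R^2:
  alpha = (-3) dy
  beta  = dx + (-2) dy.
alpha ∧ beta = (3) dx ∧ dy

Distribute the wedge, using dx_i ∧ dx_j = -dx_j ∧ dx_i and dx_i ∧ dx_i = 0. For each pair (i, j) with i < j, the coefficient of dx_i ∧ dx_j in alpha ∧ beta is (alpha_i * beta_j - alpha_j * beta_i). Collecting: alpha ∧ beta = (3) dx ∧ dy.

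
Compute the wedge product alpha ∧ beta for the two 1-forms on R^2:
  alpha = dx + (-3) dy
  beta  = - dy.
alpha ∧ beta = (-1) dx ∧ dy

Distribute the wedge, using dx_i ∧ dx_j = -dx_j ∧ dx_i and dx_i ∧ dx_i = 0. For each pair (i, j) with i < j, the coefficient of dx_i ∧ dx_j in alpha ∧ beta is (alpha_i * beta_j - alpha_j * beta_i). Collecting: alpha ∧ beta = (-1) dx ∧ dy.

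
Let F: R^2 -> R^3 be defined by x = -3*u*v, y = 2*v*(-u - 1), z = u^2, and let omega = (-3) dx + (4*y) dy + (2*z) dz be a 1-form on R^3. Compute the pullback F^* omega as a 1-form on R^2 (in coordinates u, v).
F^* omega = (4*u^3 + 16*u*v^2 + 16*v^2 + 9*v) du + (16*u^2*v + 32*u*v + 9*u + 16*v) dv

Using F^*(f dg) = (f ∘ F) d(g ∘ F), substitute each coordinate x_i by F_i(u, v) in f_i, and replace dx_i by d F_i = (∂F_i/∂u) du + (∂F_i/∂v) dv.
  For the x component: f_1(F) = -3; d F_1 = (-3*v) du + (-3*u) dv
  For the y component: f_2(F) = 8*v*(-u - 1); d F_2 = (-2*v) du + (-2*u - 2) dv
  For the z component: f_3(F) = 2*u^2; d F_3 = (2*u) du + (0) dv
Combining and collecting du, dv coefficients:
  coeff of du: 4*u^3 + 16*u*v^2 + 16*v^2 + 9*v
  coeff of dv: 16*u^2*v + 32*u*v + 9*u + 16*v
F^* omega = (4*u^3 + 16*u*v^2 + 16*v^2 + 9*v) du + (16*u^2*v + 32*u*v + 9*u + 16*v) dv.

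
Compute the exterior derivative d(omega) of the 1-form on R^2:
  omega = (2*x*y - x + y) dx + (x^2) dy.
d(omega) = (-1) dx ∧ dy

For a 1-form omega = sum_i f_i dx_i, the exterior derivative is
  d(omega) = sum_{i < j} (∂f_j/∂x_i - ∂f_i/∂x_j) dx_i ∧ dx_j.
  coefficient of dx ∧ dy: ∂f_2/∂x - ∂f_1/∂y = ∂(x^2)/∂x - ∂(2*x*y - x + y)/∂y = -1
Assembling: d(omega) = (-1) dx ∧ dy.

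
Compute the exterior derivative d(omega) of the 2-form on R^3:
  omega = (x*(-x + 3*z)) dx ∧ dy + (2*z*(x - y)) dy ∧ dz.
d(omega) = (3*x + 2*z) dx ∧ dy ∧ dz

For a 2-form omega = sum_{i<j} g_{ij} dx_i ∧ dx_j, the exterior derivative is
  d(omega) = sum_{i<j} d(g_{ij}) ∧ dx_i ∧ dx_j = sum_{i<j, k} (∂g_{ij}/∂x_k) dx_k ∧ dx_i ∧ dx_j.
Expand each term, using dx_k ∧ dx_i ∧ dx_j = sgn(permutation) dx_{(a)} ∧ dx_{(b)} ∧ dx_{(c)} with (a < b < c) sorted:
  d(x*(-x + 3*z)) includes (∂/∂z)(x*(-x + 3*z)) dz = (3*x) dz, which multiplied by dx ∧ dy gives (3*x) dx ∧ dy ∧ dz
  d(2*z*(x - y)) includes (∂/∂x)(2*z*(x - y)) dx = (2*z) dx, which multiplied by dy ∧ dz gives (2*z) dx ∧ dy ∧ dz
Collecting like 3-forms: d(omega) = (3*x + 2*z) dx ∧ dy ∧ dz.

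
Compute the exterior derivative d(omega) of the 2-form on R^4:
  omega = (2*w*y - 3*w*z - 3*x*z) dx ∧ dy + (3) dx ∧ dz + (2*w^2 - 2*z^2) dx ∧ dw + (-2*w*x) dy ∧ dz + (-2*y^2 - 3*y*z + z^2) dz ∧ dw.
d(omega) = (-5*w - 3*x) dx ∧ dy ∧ dz + (2*y - 3*z) dx ∧ dy ∧ dw + (4*z) dx ∧ dz ∧ dw + (-2*x - 4*y - 3*z) dy ∧ dz ∧ dw

For a 2-form omega = sum_{i<j} g_{ij} dx_i ∧ dx_j, the exterior derivative is
  d(omega) = sum_{i<j} d(g_{ij}) ∧ dx_i ∧ dx_j = sum_{i<j, k} (∂g_{ij}/∂x_k) dx_k ∧ dx_i ∧ dx_j.
Expand each term, using dx_k ∧ dx_i ∧ dx_j = sgn(permutation) dx_{(a)} ∧ dx_{(b)} ∧ dx_{(c)} with (a < b < c) sorted:
  d(2*w*y - 3*w*z - 3*x*z) includes (∂/∂z)(2*w*y - 3*w*z - 3*x*z) dz = (-3*w - 3*x) dz, which multiplied by dx ∧ dy gives (-3*w - 3*x) dx ∧ dy ∧ dz
  d(2*w*y - 3*w*z - 3*x*z) includes (∂/∂w)(2*w*y - 3*w*z - 3*x*z) dw = (2*y - 3*z) dw, which multiplied by dx ∧ dy gives (2*y - 3*z) dx ∧ dy ∧ dw
  d(2*w^2 - 2*z^2) includes (∂/∂z)(2*w^2 - 2*z^2) dz = (-4*z) dz, which multiplied by dx ∧ dw gives (4*z) dx ∧ dz ∧ dw
  d(-2*w*x) includes (∂/∂x)(-2*w*x) dx = (-2*w) dx, which multiplied by dy ∧ dz gives (-2*w) dx ∧ dy ∧ dz
  d(-2*w*x) includes (∂/∂w)(-2*w*x) dw = (-2*x) dw, which multiplied by dy ∧ dz gives (-2*x) dy ∧ dz ∧ dw
  d(-2*y^2 - 3*y*z + z^2) includes (∂/∂y)(-2*y^2 - 3*y*z + z^2) dy = (-4*y - 3*z) dy, which multiplied by dz ∧ dw gives (-4*y - 3*z) dy ∧ dz ∧ dw
Collecting like 3-forms: d(omega) = (-5*w - 3*x) dx ∧ dy ∧ dz + (2*y - 3*z) dx ∧ dy ∧ dw + (4*z) dx ∧ dz ∧ dw + (-2*x - 4*y - 3*z) dy ∧ dz ∧ dw.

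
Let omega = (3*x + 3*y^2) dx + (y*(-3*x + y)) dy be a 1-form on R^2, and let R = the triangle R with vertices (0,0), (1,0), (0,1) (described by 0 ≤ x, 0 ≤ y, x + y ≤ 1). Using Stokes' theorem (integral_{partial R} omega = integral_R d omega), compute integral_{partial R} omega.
integral_(partial R) omega = -3/2

Stokes: integral_partial_R omega = integral_R d omega with d omega = (∂Q/∂x - ∂P/∂y) dx ∧ dy.
  ∂Q/∂x = -3*y
  ∂P/∂y = 6*y
  integrand = ∂Q/∂x - ∂P/∂y = -9*y.
Integrating over R: integral_0^1 integral_0^{1-x} (-9*y) dy dx = -3/2.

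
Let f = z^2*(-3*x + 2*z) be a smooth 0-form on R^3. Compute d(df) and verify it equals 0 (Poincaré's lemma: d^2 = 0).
d(df) = 0

Step 1: df = sum_i (∂f/∂x_i) dx_i = (-3*z^2) dx + (0) dy + (6*z*(-x + z)) dz.
Step 2: Apply d again. Using the 1-form formula, the coefficient of dx ∧ dy in d(df) is ∂^2 f/∂x ∂y - ∂^2 f/∂y ∂x = (0) - (0) = 0 (equality of mixed partials for smooth f).
Similarly for dx ∧ dz and dy ∧ dz — all coefficients vanish. So d(df) = 0.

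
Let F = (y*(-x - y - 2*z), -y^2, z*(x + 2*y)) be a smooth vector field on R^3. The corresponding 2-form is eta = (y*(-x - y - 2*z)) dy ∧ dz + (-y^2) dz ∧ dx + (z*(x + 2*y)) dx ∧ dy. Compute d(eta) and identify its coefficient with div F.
d(eta) = (x - y) dx ∧ dy ∧ dz; div F = x - y

For a 2-form in R^3 of the form above, applying d gives a 3-form with coefficient ∂P/∂x + ∂Q/∂y + ∂R/∂z:
  ∂P/∂x = -y
  ∂Q/∂y = -2*y
  ∂R/∂z = x + 2*y
Sum = x - y, which is exactly div F.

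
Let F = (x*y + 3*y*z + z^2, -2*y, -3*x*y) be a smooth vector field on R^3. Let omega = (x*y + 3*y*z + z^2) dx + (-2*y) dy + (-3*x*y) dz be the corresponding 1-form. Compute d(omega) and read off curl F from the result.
d(omega) = (-3*x) dy ∧ dz + (6*y + 2*z) dz ∧ dx + (-x - 3*z) dx ∧ dy; curl F = (-3*x, 6*y + 2*z, -x - 3*z)

d omega = sum_{i<j} (∂f_j/∂x_i - ∂f_i/∂x_j) dx_i ∧ dx_j. Under the identification (dy ∧ dz, dz ∧ dx, dx ∧ dy) ↔ (e_x, e_y, e_z), the coefficients are exactly the components of curl F. Compute:
  ∂R/∂y - ∂Q/∂z = (-3*x) - (0) = -3*x
  ∂P/∂z - ∂R/∂x = (3*y + 2*z) - (-3*y) = 6*y + 2*z
  ∂Q/∂x - ∂P/∂y = (0) - (x + 3*z) = -x - 3*z.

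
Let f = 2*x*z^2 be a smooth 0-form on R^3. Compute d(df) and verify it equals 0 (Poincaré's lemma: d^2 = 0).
d(df) = 0

Step 1: df = sum_i (∂f/∂x_i) dx_i = (2*z^2) dx + (0) dy + (4*x*z) dz.
Step 2: Apply d again. Using the 1-form formula, the coefficient of dx ∧ dy in d(df) is ∂^2 f/∂x ∂y - ∂^2 f/∂y ∂x = (0) - (0) = 0 (equality of mixed partials for smooth f).
Similarly for dx ∧ dz and dy ∧ dz — all coefficients vanish. So d(df) = 0.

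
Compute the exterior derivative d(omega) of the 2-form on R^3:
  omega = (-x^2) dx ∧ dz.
d(omega) = 0

For a 2-form omega = sum_{i<j} g_{ij} dx_i ∧ dx_j, the exterior derivative is
  d(omega) = sum_{i<j} d(g_{ij}) ∧ dx_i ∧ dx_j = sum_{i<j, k} (∂g_{ij}/∂x_k) dx_k ∧ dx_i ∧ dx_j.
Expand each term, using dx_k ∧ dx_i ∧ dx_j = sgn(permutation) dx_{(a)} ∧ dx_{(b)} ∧ dx_{(c)} with (a < b < c) sorted:

Collecting like 3-forms: d(omega) = 0.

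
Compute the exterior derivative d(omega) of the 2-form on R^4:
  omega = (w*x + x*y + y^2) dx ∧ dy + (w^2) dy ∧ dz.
d(omega) = (x) dx ∧ dy ∧ dw + (2*w) dy ∧ dz ∧ dw

For a 2-form omega = sum_{i<j} g_{ij} dx_i ∧ dx_j, the exterior derivative is
  d(omega) = sum_{i<j} d(g_{ij}) ∧ dx_i ∧ dx_j = sum_{i<j, k} (∂g_{ij}/∂x_k) dx_k ∧ dx_i ∧ dx_j.
Expand each term, using dx_k ∧ dx_i ∧ dx_j = sgn(permutation) dx_{(a)} ∧ dx_{(b)} ∧ dx_{(c)} with (a < b < c) sorted:
  d(w*x + x*y + y^2) includes (∂/∂w)(w*x + x*y + y^2) dw = (x) dw, which multiplied by dx ∧ dy gives (x) dx ∧ dy ∧ dw
  d(w^2) includes (∂/∂w)(w^2) dw = (2*w) dw, which multiplied by dy ∧ dz gives (2*w) dy ∧ dz ∧ dw
Collecting like 3-forms: d(omega) = (x) dx ∧ dy ∧ dw + (2*w) dy ∧ dz ∧ dw.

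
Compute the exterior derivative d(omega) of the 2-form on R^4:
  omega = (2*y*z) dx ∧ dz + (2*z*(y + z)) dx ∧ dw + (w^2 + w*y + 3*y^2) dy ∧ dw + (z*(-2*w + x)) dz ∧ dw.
d(omega) = (-2*z) dx ∧ dy ∧ dz + (-2*z) dx ∧ dy ∧ dw + (-2*y - 3*z) dx ∧ dz ∧ dw

For a 2-form omega = sum_{i<j} g_{ij} dx_i ∧ dx_j, the exterior derivative is
  d(omega) = sum_{i<j} d(g_{ij}) ∧ dx_i ∧ dx_j = sum_{i<j, k} (∂g_{ij}/∂x_k) dx_k ∧ dx_i ∧ dx_j.
Expand each term, using dx_k ∧ dx_i ∧ dx_j = sgn(permutation) dx_{(a)} ∧ dx_{(b)} ∧ dx_{(c)} with (a < b < c) sorted:
  d(2*y*z) includes (∂/∂y)(2*y*z) dy = (2*z) dy, which multiplied by dx ∧ dz gives (-2*z) dx ∧ dy ∧ dz
  d(2*z*(y + z)) includes (∂/∂y)(2*z*(y + z)) dy = (2*z) dy, which multiplied by dx ∧ dw gives (-2*z) dx ∧ dy ∧ dw
  d(2*z*(y + z)) includes (∂/∂z)(2*z*(y + z)) dz = (2*y + 4*z) dz, which multiplied by dx ∧ dw gives (-2*y - 4*z) dx ∧ dz ∧ dw
  d(z*(-2*w + x)) includes (∂/∂x)(z*(-2*w + x)) dx = (z) dx, which multiplied by dz ∧ dw gives (z) dx ∧ dz ∧ dw
Collecting like 3-forms: d(omega) = (-2*z) dx ∧ dy ∧ dz + (-2*z) dx ∧ dy ∧ dw + (-2*y - 3*z) dx ∧ dz ∧ dw.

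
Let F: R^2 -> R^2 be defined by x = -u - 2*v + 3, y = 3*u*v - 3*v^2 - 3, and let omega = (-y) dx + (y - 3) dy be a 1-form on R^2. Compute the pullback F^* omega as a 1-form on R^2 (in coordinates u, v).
F^* omega = (9*u*v^2 + 3*u*v - 9*v^3 - 3*v^2 - 18*v - 3) du + (9*u^2*v - 27*u*v^2 + 6*u*v - 18*u + 18*v^3 - 6*v^2 + 36*v - 6) dv

Using F^*(f dg) = (f ∘ F) d(g ∘ F), substitute each coordinate x_i by F_i(u, v) in f_i, and replace dx_i by d F_i = (∂F_i/∂u) du + (∂F_i/∂v) dv.
  For the x component: f_1(F) = -3*u*v + 3*v^2 + 3; d F_1 = (-1) du + (-2) dv
  For the y component: f_2(F) = 3*u*v - 3*v^2 - 6; d F_2 = (3*v) du + (3*u - 6*v) dv
Combining and collecting du, dv coefficients:
  coeff of du: 9*u*v^2 + 3*u*v - 9*v^3 - 3*v^2 - 18*v - 3
  coeff of dv: 9*u^2*v - 27*u*v^2 + 6*u*v - 18*u + 18*v^3 - 6*v^2 + 36*v - 6
F^* omega = (9*u*v^2 + 3*u*v - 9*v^3 - 3*v^2 - 18*v - 3) du + (9*u^2*v - 27*u*v^2 + 6*u*v - 18*u + 18*v^3 - 6*v^2 + 36*v - 6) dv.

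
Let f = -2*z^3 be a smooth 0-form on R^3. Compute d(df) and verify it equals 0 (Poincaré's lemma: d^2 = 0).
d(df) = 0

Step 1: df = sum_i (∂f/∂x_i) dx_i = (0) dx + (0) dy + (-6*z^2) dz.
Step 2: Apply d again. Using the 1-form formula, the coefficient of dx ∧ dy in d(df) is ∂^2 f/∂x ∂y - ∂^2 f/∂y ∂x = (0) - (0) = 0 (equality of mixed partials for smooth f).
Similarly for dx ∧ dz and dy ∧ dz — all coefficients vanish. So d(df) = 0.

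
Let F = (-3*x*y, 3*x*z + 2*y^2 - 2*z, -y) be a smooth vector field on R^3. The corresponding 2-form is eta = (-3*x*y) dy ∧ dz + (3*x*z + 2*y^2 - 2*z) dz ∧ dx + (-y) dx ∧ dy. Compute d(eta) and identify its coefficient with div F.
d(eta) = (y) dx ∧ dy ∧ dz; div F = y

For a 2-form in R^3 of the form above, applying d gives a 3-form with coefficient ∂P/∂x + ∂Q/∂y + ∂R/∂z:
  ∂P/∂x = -3*y
  ∂Q/∂y = 4*y
  ∂R/∂z = 0
Sum = y, which is exactly div F.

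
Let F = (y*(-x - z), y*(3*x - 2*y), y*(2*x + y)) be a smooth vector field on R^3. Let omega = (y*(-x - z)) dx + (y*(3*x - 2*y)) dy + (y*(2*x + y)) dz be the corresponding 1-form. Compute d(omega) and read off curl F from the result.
d(omega) = (2*x + 2*y) dy ∧ dz + (-3*y) dz ∧ dx + (x + 3*y + z) dx ∧ dy; curl F = (2*x + 2*y, -3*y, x + 3*y + z)

d omega = sum_{i<j} (∂f_j/∂x_i - ∂f_i/∂x_j) dx_i ∧ dx_j. Under the identification (dy ∧ dz, dz ∧ dx, dx ∧ dy) ↔ (e_x, e_y, e_z), the coefficients are exactly the components of curl F. Compute:
  ∂R/∂y - ∂Q/∂z = (2*x + 2*y) - (0) = 2*x + 2*y
  ∂P/∂z - ∂R/∂x = (-y) - (2*y) = -3*y
  ∂Q/∂x - ∂P/∂y = (3*y) - (-x - z) = x + 3*y + z.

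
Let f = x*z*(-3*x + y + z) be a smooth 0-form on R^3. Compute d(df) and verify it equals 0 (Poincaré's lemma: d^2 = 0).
d(df) = 0

Step 1: df = sum_i (∂f/∂x_i) dx_i = (z*(-6*x + y + z)) dx + (x*z) dy + (x*(-3*x + y + 2*z)) dz.
Step 2: Apply d again. Using the 1-form formula, the coefficient of dx ∧ dy in d(df) is ∂^2 f/∂x ∂y - ∂^2 f/∂y ∂x = (z) - (z) = 0 (equality of mixed partials for smooth f).
Similarly for dx ∧ dz and dy ∧ dz — all coefficients vanish. So d(df) = 0.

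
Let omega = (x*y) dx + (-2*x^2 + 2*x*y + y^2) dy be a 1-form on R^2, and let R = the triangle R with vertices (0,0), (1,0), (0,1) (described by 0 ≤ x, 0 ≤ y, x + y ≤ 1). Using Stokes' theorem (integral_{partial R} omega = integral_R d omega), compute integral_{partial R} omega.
integral_(partial R) omega = -1/2

Stokes: integral_partial_R omega = integral_R d omega with d omega = (∂Q/∂x - ∂P/∂y) dx ∧ dy.
  ∂Q/∂x = -4*x + 2*y
  ∂P/∂y = x
  integrand = ∂Q/∂x - ∂P/∂y = -5*x + 2*y.
Integrating over R: integral_0^1 integral_0^{1-x} (-5*x + 2*y) dy dx = -1/2.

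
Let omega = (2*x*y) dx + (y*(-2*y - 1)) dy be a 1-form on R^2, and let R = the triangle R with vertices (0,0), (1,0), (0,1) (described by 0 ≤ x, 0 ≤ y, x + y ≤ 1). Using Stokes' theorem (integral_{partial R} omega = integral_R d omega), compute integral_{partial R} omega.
integral_(partial R) omega = -1/3

Stokes: integral_partial_R omega = integral_R d omega with d omega = (∂Q/∂x - ∂P/∂y) dx ∧ dy.
  ∂Q/∂x = 0
  ∂P/∂y = 2*x
  integrand = ∂Q/∂x - ∂P/∂y = -2*x.
Integrating over R: integral_0^1 integral_0^{1-x} (-2*x) dy dx = -1/3.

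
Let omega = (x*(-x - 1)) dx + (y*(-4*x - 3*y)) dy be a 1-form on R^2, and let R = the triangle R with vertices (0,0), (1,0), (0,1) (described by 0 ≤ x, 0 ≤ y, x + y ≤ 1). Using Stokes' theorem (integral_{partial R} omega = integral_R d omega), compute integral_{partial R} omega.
integral_(partial R) omega = -2/3

Stokes: integral_partial_R omega = integral_R d omega with d omega = (∂Q/∂x - ∂P/∂y) dx ∧ dy.
  ∂Q/∂x = -4*y
  ∂P/∂y = 0
  integrand = ∂Q/∂x - ∂P/∂y = -4*y.
Integrating over R: integral_0^1 integral_0^{1-x} (-4*y) dy dx = -2/3.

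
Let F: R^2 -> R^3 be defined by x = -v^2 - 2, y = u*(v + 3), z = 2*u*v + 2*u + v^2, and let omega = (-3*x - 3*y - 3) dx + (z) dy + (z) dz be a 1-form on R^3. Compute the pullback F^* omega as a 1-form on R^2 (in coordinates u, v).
F^* omega = (6*u*v^2 + 16*u*v + 10*u + 3*v^3 + 5*v^2) du + (6*u^2*v + 6*u^2 + 13*u*v^2 + 22*u*v - 4*v^3 - 6*v) dv

Using F^*(f dg) = (f ∘ F) d(g ∘ F), substitute each coordinate x_i by F_i(u, v) in f_i, and replace dx_i by d F_i = (∂F_i/∂u) du + (∂F_i/∂v) dv.
  For the x component: f_1(F) = -3*u*v - 9*u + 3*v^2 + 3; d F_1 = (0) du + (-2*v) dv
  For the y component: f_2(F) = 2*u*v + 2*u + v^2; d F_2 = (v + 3) du + (u) dv
  For the z component: f_3(F) = 2*u*v + 2*u + v^2; d F_3 = (2*v + 2) du + (2*u + 2*v) dv
Combining and collecting du, dv coefficients:
  coeff of du: 6*u*v^2 + 16*u*v + 10*u + 3*v^3 + 5*v^2
  coeff of dv: 6*u^2*v + 6*u^2 + 13*u*v^2 + 22*u*v - 4*v^3 - 6*v
F^* omega = (6*u*v^2 + 16*u*v + 10*u + 3*v^3 + 5*v^2) du + (6*u^2*v + 6*u^2 + 13*u*v^2 + 22*u*v - 4*v^3 - 6*v) dv.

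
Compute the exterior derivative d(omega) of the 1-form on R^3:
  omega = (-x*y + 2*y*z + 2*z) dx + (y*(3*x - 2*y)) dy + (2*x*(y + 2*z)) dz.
d(omega) = (x + 3*y - 2*z) dx ∧ dy + (4*z - 2) dx ∧ dz + (2*x) dy ∧ dz

For a 1-form omega = sum_i f_i dx_i, the exterior derivative is
  d(omega) = sum_{i < j} (∂f_j/∂x_i - ∂f_i/∂x_j) dx_i ∧ dx_j.
  coefficient of dx ∧ dy: ∂f_2/∂x - ∂f_1/∂y = ∂(y*(3*x - 2*y))/∂x - ∂(-x*y + 2*y*z + 2*z)/∂y = x + 3*y - 2*z
  coefficient of dx ∧ dz: ∂f_3/∂x - ∂f_1/∂z = ∂(2*x*(y + 2*z))/∂x - ∂(-x*y + 2*y*z + 2*z)/∂z = 4*z - 2
  coefficient of dy ∧ dz: ∂f_3/∂y - ∂f_2/∂z = ∂(2*x*(y + 2*z))/∂y - ∂(y*(3*x - 2*y))/∂z = 2*x
Assembling: d(omega) = (x + 3*y - 2*z) dx ∧ dy + (4*z - 2) dx ∧ dz + (2*x) dy ∧ dz.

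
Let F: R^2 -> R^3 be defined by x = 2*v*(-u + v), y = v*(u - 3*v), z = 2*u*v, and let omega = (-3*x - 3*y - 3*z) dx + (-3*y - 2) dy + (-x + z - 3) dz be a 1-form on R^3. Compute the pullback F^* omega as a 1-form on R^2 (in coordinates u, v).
F^* omega = (v*(11*u*v - v^2 - 8)) du + (11*u^2*v + 5*u*v^2 - 8*u - 42*v^3 + 12*v) dv

Using F^*(f dg) = (f ∘ F) d(g ∘ F), substitute each coordinate x_i by F_i(u, v) in f_i, and replace dx_i by d F_i = (∂F_i/∂u) du + (∂F_i/∂v) dv.
  For the x component: f_1(F) = 3*v*(-u + v); d F_1 = (-2*v) du + (-2*u + 4*v) dv
  For the y component: f_2(F) = -3*u*v + 9*v^2 - 2; d F_2 = (v) du + (u - 6*v) dv
  For the z component: f_3(F) = 4*u*v - 2*v^2 - 3; d F_3 = (2*v) du + (2*u) dv
Combining and collecting du, dv coefficients:
  coeff of du: v*(11*u*v - v^2 - 8)
  coeff of dv: 11*u^2*v + 5*u*v^2 - 8*u - 42*v^3 + 12*v
F^* omega = (v*(11*u*v - v^2 - 8)) du + (11*u^2*v + 5*u*v^2 - 8*u - 42*v^3 + 12*v) dv.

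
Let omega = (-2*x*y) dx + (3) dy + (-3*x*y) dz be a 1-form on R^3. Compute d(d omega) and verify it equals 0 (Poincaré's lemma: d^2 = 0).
d(d omega) = 0

Step 1: d omega = sum_{i<j} (∂f_j/∂x_i - ∂f_i/∂x_j) dx_i ∧ dx_j:
  coeff of dx ∧ dy: 2*x
  coeff of dx ∧ dz: -3*y
  coeff of dy ∧ dz: -3*x
Step 2: Apply d again to each 2-form coefficient. The only possible 3-form in R^3 is dx ∧ dy ∧ dz, with coefficient
  ∂(coeff of dy∧dz)/∂x - ∂(coeff of dx∧dz)/∂y + ∂(coeff of dx∧dy)/∂z
  = ∂/∂x (-3*x) - ∂/∂y (-3*y) + ∂/∂z (2*x).
Each of these terms simplifies to sums of mixed partials that cancel in pairs. The result is 0 (by equality of mixed partials for smooth functions — Schwarz / Clairaut).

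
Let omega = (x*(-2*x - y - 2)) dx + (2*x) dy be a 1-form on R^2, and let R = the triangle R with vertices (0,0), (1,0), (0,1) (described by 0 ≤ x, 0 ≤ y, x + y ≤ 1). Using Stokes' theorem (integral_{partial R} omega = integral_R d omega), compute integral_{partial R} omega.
integral_(partial R) omega = 7/6

Stokes: integral_partial_R omega = integral_R d omega with d omega = (∂Q/∂x - ∂P/∂y) dx ∧ dy.
  ∂Q/∂x = 2
  ∂P/∂y = -x
  integrand = ∂Q/∂x - ∂P/∂y = x + 2.
Integrating over R: integral_0^1 integral_0^{1-x} (x + 2) dy dx = 7/6.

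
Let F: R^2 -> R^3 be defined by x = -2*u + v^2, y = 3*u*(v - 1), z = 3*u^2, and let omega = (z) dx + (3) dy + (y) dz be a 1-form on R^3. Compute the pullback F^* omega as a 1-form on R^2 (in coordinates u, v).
F^* omega = (18*u^2*v - 24*u^2 + 9*v - 9) du + (3*u*(2*u*v + 3)) dv

Using F^*(f dg) = (f ∘ F) d(g ∘ F), substitute each coordinate x_i by F_i(u, v) in f_i, and replace dx_i by d F_i = (∂F_i/∂u) du + (∂F_i/∂v) dv.
  For the x component: f_1(F) = 3*u^2; d F_1 = (-2) du + (2*v) dv
  For the y component: f_2(F) = 3; d F_2 = (3*v - 3) du + (3*u) dv
  For the z component: f_3(F) = 3*u*(v - 1); d F_3 = (6*u) du + (0) dv
Combining and collecting du, dv coefficients:
  coeff of du: 18*u^2*v - 24*u^2 + 9*v - 9
  coeff of dv: 3*u*(2*u*v + 3)
F^* omega = (18*u^2*v - 24*u^2 + 9*v - 9) du + (3*u*(2*u*v + 3)) dv.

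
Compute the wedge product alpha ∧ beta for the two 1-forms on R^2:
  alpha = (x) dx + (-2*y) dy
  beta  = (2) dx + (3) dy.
alpha ∧ beta = (3*x + 4*y) dx ∧ dy

Distribute the wedge, using dx_i ∧ dx_j = -dx_j ∧ dx_i and dx_i ∧ dx_i = 0. For each pair (i, j) with i < j, the coefficient of dx_i ∧ dx_j in alpha ∧ beta is (alpha_i * beta_j - alpha_j * beta_i). Collecting: alpha ∧ beta = (3*x + 4*y) dx ∧ dy.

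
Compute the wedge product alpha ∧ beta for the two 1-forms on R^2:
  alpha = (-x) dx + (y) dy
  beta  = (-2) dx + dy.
alpha ∧ beta = (-x + 2*y) dx ∧ dy

Distribute the wedge, using dx_i ∧ dx_j = -dx_j ∧ dx_i and dx_i ∧ dx_i = 0. For each pair (i, j) with i < j, the coefficient of dx_i ∧ dx_j in alpha ∧ beta is (alpha_i * beta_j - alpha_j * beta_i). Collecting: alpha ∧ beta = (-x + 2*y) dx ∧ dy.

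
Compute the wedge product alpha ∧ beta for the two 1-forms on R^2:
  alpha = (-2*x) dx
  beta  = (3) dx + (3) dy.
alpha ∧ beta = (-6*x) dx ∧ dy

Distribute the wedge, using dx_i ∧ dx_j = -dx_j ∧ dx_i and dx_i ∧ dx_i = 0. For each pair (i, j) with i < j, the coefficient of dx_i ∧ dx_j in alpha ∧ beta is (alpha_i * beta_j - alpha_j * beta_i). Collecting: alpha ∧ beta = (-6*x) dx ∧ dy.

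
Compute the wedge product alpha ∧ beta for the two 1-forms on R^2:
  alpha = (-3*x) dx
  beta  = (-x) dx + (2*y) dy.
alpha ∧ beta = (-6*x*y) dx ∧ dy

Distribute the wedge, using dx_i ∧ dx_j = -dx_j ∧ dx_i and dx_i ∧ dx_i = 0. For each pair (i, j) with i < j, the coefficient of dx_i ∧ dx_j in alpha ∧ beta is (alpha_i * beta_j - alpha_j * beta_i). Collecting: alpha ∧ beta = (-6*x*y) dx ∧ dy.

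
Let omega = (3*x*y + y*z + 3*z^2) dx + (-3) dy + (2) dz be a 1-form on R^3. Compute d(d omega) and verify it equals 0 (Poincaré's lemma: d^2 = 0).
d(d omega) = 0

Step 1: d omega = sum_{i<j} (∂f_j/∂x_i - ∂f_i/∂x_j) dx_i ∧ dx_j:
  coeff of dx ∧ dy: -3*x - z
  coeff of dx ∧ dz: -y - 6*z
  coeff of dy ∧ dz: 0
Step 2: Apply d again to each 2-form coefficient. The only possible 3-form in R^3 is dx ∧ dy ∧ dz, with coefficient
  ∂(coeff of dy∧dz)/∂x - ∂(coeff of dx∧dz)/∂y + ∂(coeff of dx∧dy)/∂z
  = ∂/∂x (0) - ∂/∂y (-y - 6*z) + ∂/∂z (-3*x - z).
Each of these terms simplifies to sums of mixed partials that cancel in pairs. The result is 0 (by equality of mixed partials for smooth functions — Schwarz / Clairaut).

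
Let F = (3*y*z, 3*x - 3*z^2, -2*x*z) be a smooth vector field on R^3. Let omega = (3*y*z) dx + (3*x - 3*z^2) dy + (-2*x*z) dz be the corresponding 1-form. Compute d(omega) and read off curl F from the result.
d(omega) = (6*z) dy ∧ dz + (3*y + 2*z) dz ∧ dx + (3 - 3*z) dx ∧ dy; curl F = (6*z, 3*y + 2*z, 3 - 3*z)

d omega = sum_{i<j} (∂f_j/∂x_i - ∂f_i/∂x_j) dx_i ∧ dx_j. Under the identification (dy ∧ dz, dz ∧ dx, dx ∧ dy) ↔ (e_x, e_y, e_z), the coefficients are exactly the components of curl F. Compute:
  ∂R/∂y - ∂Q/∂z = (0) - (-6*z) = 6*z
  ∂P/∂z - ∂R/∂x = (3*y) - (-2*z) = 3*y + 2*z
  ∂Q/∂x - ∂P/∂y = (3) - (3*z) = 3 - 3*z.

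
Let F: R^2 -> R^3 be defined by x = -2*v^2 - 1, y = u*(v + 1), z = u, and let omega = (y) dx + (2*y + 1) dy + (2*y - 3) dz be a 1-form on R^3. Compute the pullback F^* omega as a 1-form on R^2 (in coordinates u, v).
F^* omega = (2*u*v^2 + 6*u*v + 4*u + v - 2) du + (u*(2*u*v + 2*u - 4*v^2 - 4*v + 1)) dv

Using F^*(f dg) = (f ∘ F) d(g ∘ F), substitute each coordinate x_i by F_i(u, v) in f_i, and replace dx_i by d F_i = (∂F_i/∂u) du + (∂F_i/∂v) dv.
  For the x component: f_1(F) = u*(v + 1); d F_1 = (0) du + (-4*v) dv
  For the y component: f_2(F) = 2*u*v + 2*u + 1; d F_2 = (v + 1) du + (u) dv
  For the z component: f_3(F) = 2*u*v + 2*u - 3; d F_3 = (1) du + (0) dv
Combining and collecting du, dv coefficients:
  coeff of du: 2*u*v^2 + 6*u*v + 4*u + v - 2
  coeff of dv: u*(2*u*v + 2*u - 4*v^2 - 4*v + 1)
F^* omega = (2*u*v^2 + 6*u*v + 4*u + v - 2) du + (u*(2*u*v + 2*u - 4*v^2 - 4*v + 1)) dv.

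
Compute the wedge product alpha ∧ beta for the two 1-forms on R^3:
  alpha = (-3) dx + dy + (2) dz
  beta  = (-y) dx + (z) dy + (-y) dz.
alpha ∧ beta = (y - 3*z) dx ∧ dy + (5*y) dx ∧ dz + (-y - 2*z) dy ∧ dz

Distribute the wedge, using dx_i ∧ dx_j = -dx_j ∧ dx_i and dx_i ∧ dx_i = 0. For each pair (i, j) with i < j, the coefficient of dx_i ∧ dx_j in alpha ∧ beta is (alpha_i * beta_j - alpha_j * beta_i). Collecting: alpha ∧ beta = (y - 3*z) dx ∧ dy + (5*y) dx ∧ dz + (-y - 2*z) dy ∧ dz.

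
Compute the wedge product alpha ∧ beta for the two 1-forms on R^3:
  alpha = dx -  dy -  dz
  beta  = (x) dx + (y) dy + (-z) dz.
alpha ∧ beta = (x + y) dx ∧ dy + (x - z) dx ∧ dz + (y + z) dy ∧ dz

Distribute the wedge, using dx_i ∧ dx_j = -dx_j ∧ dx_i and dx_i ∧ dx_i = 0. For each pair (i, j) with i < j, the coefficient of dx_i ∧ dx_j in alpha ∧ beta is (alpha_i * beta_j - alpha_j * beta_i). Collecting: alpha ∧ beta = (x + y) dx ∧ dy + (x - z) dx ∧ dz + (y + z) dy ∧ dz.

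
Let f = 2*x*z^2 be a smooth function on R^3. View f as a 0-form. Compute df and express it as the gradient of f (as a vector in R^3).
df = (2*z^2) dx + (0) dy + (4*x*z) dz; grad f = (2*z^2, 0, 4*x*z)

For a 0-form f, d f = (∂f/∂x) dx + (∂f/∂y) dy + (∂f/∂z) dz. The components of the vector representation are exactly the entries of grad f in Cartesian coordinates:
  ∂f/∂x = 2*z^2
  ∂f/∂y = 0
  ∂f/∂z = 4*x*z.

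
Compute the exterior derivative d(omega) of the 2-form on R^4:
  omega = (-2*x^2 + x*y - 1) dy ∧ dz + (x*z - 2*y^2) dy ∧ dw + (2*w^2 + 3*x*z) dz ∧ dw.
d(omega) = (-4*x + y) dx ∧ dy ∧ dz + (z) dx ∧ dy ∧ dw + (-x) dy ∧ dz ∧ dw + (3*z) dx ∧ dz ∧ dw

For a 2-form omega = sum_{i<j} g_{ij} dx_i ∧ dx_j, the exterior derivative is
  d(omega) = sum_{i<j} d(g_{ij}) ∧ dx_i ∧ dx_j = sum_{i<j, k} (∂g_{ij}/∂x_k) dx_k ∧ dx_i ∧ dx_j.
Expand each term, using dx_k ∧ dx_i ∧ dx_j = sgn(permutation) dx_{(a)} ∧ dx_{(b)} ∧ dx_{(c)} with (a < b < c) sorted:
  d(-2*x^2 + x*y - 1) includes (∂/∂x)(-2*x^2 + x*y - 1) dx = (-4*x + y) dx, which multiplied by dy ∧ dz gives (-4*x + y) dx ∧ dy ∧ dz
  d(x*z - 2*y^2) includes (∂/∂x)(x*z - 2*y^2) dx = (z) dx, which multiplied by dy ∧ dw gives (z) dx ∧ dy ∧ dw
  d(x*z - 2*y^2) includes (∂/∂z)(x*z - 2*y^2) dz = (x) dz, which multiplied by dy ∧ dw gives (-x) dy ∧ dz ∧ dw
  d(2*w^2 + 3*x*z) includes (∂/∂x)(2*w^2 + 3*x*z) dx = (3*z) dx, which multiplied by dz ∧ dw gives (3*z) dx ∧ dz ∧ dw
Collecting like 3-forms: d(omega) = (-4*x + y) dx ∧ dy ∧ dz + (z) dx ∧ dy ∧ dw + (-x) dy ∧ dz ∧ dw + (3*z) dx ∧ dz ∧ dw.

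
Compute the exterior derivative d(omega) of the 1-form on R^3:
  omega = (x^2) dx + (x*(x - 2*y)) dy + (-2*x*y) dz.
d(omega) = (2*x - 2*y) dx ∧ dy + (-2*y) dx ∧ dz + (-2*x) dy ∧ dz

For a 1-form omega = sum_i f_i dx_i, the exterior derivative is
  d(omega) = sum_{i < j} (∂f_j/∂x_i - ∂f_i/∂x_j) dx_i ∧ dx_j.
  coefficient of dx ∧ dy: ∂f_2/∂x - ∂f_1/∂y = ∂(x*(x - 2*y))/∂x - ∂(x^2)/∂y = 2*x - 2*y
  coefficient of dx ∧ dz: ∂f_3/∂x - ∂f_1/∂z = ∂(-2*x*y)/∂x - ∂(x^2)/∂z = -2*y
  coefficient of dy ∧ dz: ∂f_3/∂y - ∂f_2/∂z = ∂(-2*x*y)/∂y - ∂(x*(x - 2*y))/∂z = -2*x
Assembling: d(omega) = (2*x - 2*y) dx ∧ dy + (-2*y) dx ∧ dz + (-2*x) dy ∧ dz.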